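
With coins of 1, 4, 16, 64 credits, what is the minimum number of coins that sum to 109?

7

Greedy: take as many of the largest coin as possible, then repeat with the remainder.
109 = 1×64 + 2×16 + 3×4 + 1×1
Total coins = 1 + 2 + 3 + 1 = 7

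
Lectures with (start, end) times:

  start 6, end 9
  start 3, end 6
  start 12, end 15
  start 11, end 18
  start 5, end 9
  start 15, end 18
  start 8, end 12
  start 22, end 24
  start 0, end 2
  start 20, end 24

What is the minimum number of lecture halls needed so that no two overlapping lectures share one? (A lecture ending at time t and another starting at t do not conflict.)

3

Count concurrent intervals with a sweep; the peak is the room count.
starts: [0, 3, 5, 6, 8, 11, 12, 15, 20, 22]
ends:   [2, 6, 9, 9, 12, 15, 18, 18, 24, 24]
s0→1 e2→0 s3→1 s5→2 e6→1 s6→2 s8→3  — peak 3.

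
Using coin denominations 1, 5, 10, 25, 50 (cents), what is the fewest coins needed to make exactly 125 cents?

3

125 − 2×50→25 − 1×25→0
Total coins = 2 + 1 = 3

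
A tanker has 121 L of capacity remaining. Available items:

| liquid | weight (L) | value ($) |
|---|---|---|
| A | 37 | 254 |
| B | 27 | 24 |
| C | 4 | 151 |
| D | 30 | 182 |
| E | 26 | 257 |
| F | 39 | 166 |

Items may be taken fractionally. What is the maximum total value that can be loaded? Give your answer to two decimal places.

Sort by value per unit weight and fill in that order.
Order: C (151/4=37.75) > E (257/26=9.88) > A (254/37=6.86) > D (182/30=6.07) > F (166/39=4.26) > B (24/27=0.89)
Fill: take C (4 @ 151) → take E (26 @ 257) → take A (37 @ 254) → take D (30 @ 182) → take 24/39 of F → 102.15; 121/121 used.
Total value = 946.15

946.15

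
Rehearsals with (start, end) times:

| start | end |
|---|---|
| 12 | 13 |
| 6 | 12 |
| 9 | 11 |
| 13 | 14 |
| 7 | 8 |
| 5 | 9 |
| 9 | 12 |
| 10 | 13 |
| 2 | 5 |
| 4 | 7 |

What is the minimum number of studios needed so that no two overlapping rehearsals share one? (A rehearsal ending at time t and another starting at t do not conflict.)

4

starts: [2, 4, 5, 6, 7, 9, 9, 10, 12, 13]
ends:   [5, 7, 8, 9, 11, 12, 12, 13, 13, 14]
s2→1 s4→2 e5→1 s5→2 s6→3 e7→2 s7→3 e8→2 e9→1 s9→2 s9→3 s10→4  — peak 4.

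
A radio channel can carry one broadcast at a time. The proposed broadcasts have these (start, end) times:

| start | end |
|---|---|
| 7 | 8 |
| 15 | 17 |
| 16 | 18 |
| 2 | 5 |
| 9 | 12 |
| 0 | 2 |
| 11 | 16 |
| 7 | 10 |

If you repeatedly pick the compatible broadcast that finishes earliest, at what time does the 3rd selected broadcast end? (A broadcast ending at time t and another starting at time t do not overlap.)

Sorted by end: (0,2)  (2,5)  (7,8)  (7,10)  (9,12)  (11,16)  (15,17)  (16,18)
take (0,2); take (2,5); take (7,8); take (9,12); take (15,17).
Selected: (0,2) (2,5) (7,8) (9,12) (15,17)

8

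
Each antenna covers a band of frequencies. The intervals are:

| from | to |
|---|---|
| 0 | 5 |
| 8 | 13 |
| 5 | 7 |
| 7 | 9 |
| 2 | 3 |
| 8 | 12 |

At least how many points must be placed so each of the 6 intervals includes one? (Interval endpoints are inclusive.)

3

Process intervals by earliest right end; each time one isn't hit yet, stab at its right endpoint.
Sorted: [2,3] [0,5] [5,7] [7,9] [8,12] [8,13]
{[2,3],[0,5]} hit by 3; {[5,7],[7,9]} hit by 7; {[8,12],[8,13]} hit by 12.
Points: 3, 7, 12 (3 total).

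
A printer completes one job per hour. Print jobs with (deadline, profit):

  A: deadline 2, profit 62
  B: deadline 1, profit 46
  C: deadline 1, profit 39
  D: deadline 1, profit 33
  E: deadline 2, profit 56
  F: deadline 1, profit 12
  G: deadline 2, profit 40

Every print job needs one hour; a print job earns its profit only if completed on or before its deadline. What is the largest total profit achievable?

118

Take jobs in profit order; each goes to the latest open slot no later than its deadline.
By profit: A(d2,62), E(d2,56), B(d1,46), G(d2,40), C(d1,39), D(d1,33), F(d1,12)
A→slot 2; E→slot 1; B skipped; G skipped; C skipped; D skipped; F skipped.
Profit = 56 + 62 = 118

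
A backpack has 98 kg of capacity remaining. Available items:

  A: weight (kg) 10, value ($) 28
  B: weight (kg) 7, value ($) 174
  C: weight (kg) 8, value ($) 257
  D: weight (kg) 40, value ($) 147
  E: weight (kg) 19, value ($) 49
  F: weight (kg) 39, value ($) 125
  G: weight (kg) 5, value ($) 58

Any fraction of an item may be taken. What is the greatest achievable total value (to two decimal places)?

757.79

Order: C (257/8=32.12) > B (174/7=24.86) > G (58/5=11.60) > D (147/40=3.67) > F (125/39=3.21) > A (28/10=2.80) > E (49/19=2.58)
Fill: take C (8 @ 257) → take B (7 @ 174) → take G (5 @ 58) → take D (40 @ 147) → take 38/39 of F → 121.79; 98/98 used.
Total value = 757.79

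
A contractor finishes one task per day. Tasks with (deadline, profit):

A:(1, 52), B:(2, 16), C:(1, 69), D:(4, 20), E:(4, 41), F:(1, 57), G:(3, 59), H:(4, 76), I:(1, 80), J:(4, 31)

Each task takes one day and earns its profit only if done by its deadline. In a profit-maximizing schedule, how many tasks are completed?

Profit order: I=80 H=76 C=69 G=59 F=57 A=52 E=41 J=31 D=20 B=16
Assign: I→slot 1, H→slot 4, C skipped, G→slot 3, F skipped, A skipped, E→slot 2, J skipped, D skipped, B skipped.
Slots: [1:I] [2:E] [3:G] [4:H]
4 of 10 scheduled.

4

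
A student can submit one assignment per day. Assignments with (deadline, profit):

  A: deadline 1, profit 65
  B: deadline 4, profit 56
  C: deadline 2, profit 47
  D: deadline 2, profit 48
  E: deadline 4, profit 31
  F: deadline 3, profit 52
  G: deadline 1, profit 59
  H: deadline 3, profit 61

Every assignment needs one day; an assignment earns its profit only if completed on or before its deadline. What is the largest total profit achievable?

234

Take jobs in profit order; each goes to the latest open slot no later than its deadline.
By profit: A(d1,65), H(d3,61), G(d1,59), B(d4,56), F(d3,52), D(d2,48), C(d2,47), E(d4,31)
A→slot 1; H→slot 3; G skipped; B→slot 4; F→slot 2; D skipped; C skipped; E skipped.
Profit = 65 + 52 + 61 + 56 = 234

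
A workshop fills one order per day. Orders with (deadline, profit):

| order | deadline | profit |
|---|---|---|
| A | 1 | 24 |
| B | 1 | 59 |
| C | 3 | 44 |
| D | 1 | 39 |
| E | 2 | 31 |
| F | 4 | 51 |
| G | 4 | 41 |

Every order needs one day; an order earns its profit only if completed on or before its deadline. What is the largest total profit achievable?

By profit: B(d1,59), F(d4,51), C(d3,44), G(d4,41), D(d1,39), E(d2,31), A(d1,24)
B→slot 1; F→slot 4; C→slot 3; G→slot 2; D skipped; E skipped; A skipped.
Profit = 59 + 41 + 44 + 51 = 195

195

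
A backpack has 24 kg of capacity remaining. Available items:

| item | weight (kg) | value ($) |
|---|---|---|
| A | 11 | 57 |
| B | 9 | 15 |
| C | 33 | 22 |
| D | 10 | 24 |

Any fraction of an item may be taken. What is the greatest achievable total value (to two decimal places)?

Greedy by value/weight ratio, highest first.
Ratios (sorted): A 5.18, D 2.40, B 1.67, C 0.67
take A (11 @ 57); take D (10 @ 24); take 3/9 of B → 5.00. Capacity used 24/24.
Total value = 86.00

86.00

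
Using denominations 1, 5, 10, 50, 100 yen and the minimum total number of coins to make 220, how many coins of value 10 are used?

220 = 2×100 + 2×10
Count of 10: 2

2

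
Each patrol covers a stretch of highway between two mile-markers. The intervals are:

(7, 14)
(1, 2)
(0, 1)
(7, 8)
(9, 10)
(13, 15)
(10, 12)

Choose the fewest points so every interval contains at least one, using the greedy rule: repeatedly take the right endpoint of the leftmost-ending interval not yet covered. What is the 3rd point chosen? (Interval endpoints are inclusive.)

Process intervals by earliest right end; each time one isn't hit yet, stab at its right endpoint.
By right end: [0,1]  [1,2]  [7,8]  [9,10]  [10,12]  [7,14]  [13,15]
[0,1] uncovered → point at 1; [7,8] uncovered → point at 8; [9,10] uncovered → point at 10; [13,15] uncovered → point at 15.
Points: 1, 8, 10, 15 (4 total).

10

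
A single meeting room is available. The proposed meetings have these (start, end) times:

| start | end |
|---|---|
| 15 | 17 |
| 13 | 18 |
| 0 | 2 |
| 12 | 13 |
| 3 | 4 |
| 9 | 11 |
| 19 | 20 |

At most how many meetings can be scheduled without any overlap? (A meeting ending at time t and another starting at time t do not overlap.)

6

By end time: (0,2), (3,4), (9,11), (12,13), (15,17), (13,18), (19,20).
Pick (0,2); next start ≥ 2 → (3,4); next start ≥ 4 → (9,11); next start ≥ 11 → (12,13); next start ≥ 13 → (15,17); next start ≥ 17 → (19,20).
Selected 6 meetings.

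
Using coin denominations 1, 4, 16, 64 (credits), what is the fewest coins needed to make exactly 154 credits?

154 = 2×64 + 1×16 + 2×4 + 2×1
Total coins = 2 + 1 + 2 + 2 = 7

7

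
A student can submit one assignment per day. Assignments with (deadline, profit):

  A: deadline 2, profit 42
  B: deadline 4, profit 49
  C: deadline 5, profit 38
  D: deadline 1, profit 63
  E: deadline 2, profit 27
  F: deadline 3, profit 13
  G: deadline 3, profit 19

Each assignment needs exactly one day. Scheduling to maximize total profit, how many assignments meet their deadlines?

5

Profit order: D=63 B=49 A=42 C=38 E=27 G=19 F=13
Assign: D→slot 1, B→slot 4, A→slot 2, C→slot 5, E skipped, G→slot 3, F skipped.
Slots: [1:D] [2:A] [3:G] [4:B] [5:C]
5 of 7 scheduled.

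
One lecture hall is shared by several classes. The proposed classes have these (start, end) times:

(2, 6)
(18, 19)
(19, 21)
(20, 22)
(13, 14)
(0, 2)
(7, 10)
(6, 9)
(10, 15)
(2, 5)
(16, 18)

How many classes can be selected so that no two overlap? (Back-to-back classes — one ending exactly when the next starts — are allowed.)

By end time: (0,2), (2,5), (2,6), (6,9), (7,10), (13,14), (10,15), (16,18), (18,19), (19,21), (20,22).
Pick (0,2); next start ≥ 2 → (2,5); next start ≥ 5 → (6,9); next start ≥ 9 → (13,14); next start ≥ 14 → (16,18); next start ≥ 18 → (18,19); next start ≥ 19 → (19,21).
Selected 7 classes.

7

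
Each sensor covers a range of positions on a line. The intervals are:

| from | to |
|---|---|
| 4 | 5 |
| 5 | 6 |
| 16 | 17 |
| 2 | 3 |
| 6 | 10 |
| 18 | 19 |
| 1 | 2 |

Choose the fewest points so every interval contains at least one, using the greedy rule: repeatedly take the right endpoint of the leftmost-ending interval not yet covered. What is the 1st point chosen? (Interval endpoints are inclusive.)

Process intervals by earliest right end; each time one isn't hit yet, stab at its right endpoint.
By right end: [1,2]  [2,3]  [4,5]  [5,6]  [6,10]  [16,17]  [18,19]
[1,2] uncovered → point at 2; [4,5] uncovered → point at 5; [6,10] uncovered → point at 10; [16,17] uncovered → point at 17; [18,19] uncovered → point at 19.
Points: 2, 5, 10, 17, 19 (5 total).

2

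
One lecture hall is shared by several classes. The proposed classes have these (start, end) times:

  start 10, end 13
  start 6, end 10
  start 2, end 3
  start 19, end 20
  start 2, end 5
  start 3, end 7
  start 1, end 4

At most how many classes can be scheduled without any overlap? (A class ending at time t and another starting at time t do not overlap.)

Sorted by end: (2,3)  (1,4)  (2,5)  (3,7)  (6,10)  (10,13)  (19,20)
take (2,3); skip (2,5); take (3,7); take (10,13); take (19,20).
Selected 4 classes.

4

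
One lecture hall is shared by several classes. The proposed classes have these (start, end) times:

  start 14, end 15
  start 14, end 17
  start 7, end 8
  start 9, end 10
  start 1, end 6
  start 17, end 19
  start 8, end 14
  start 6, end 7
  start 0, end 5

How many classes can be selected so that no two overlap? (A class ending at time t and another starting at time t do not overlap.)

6

Greedy by earliest finish: after sorting by end time, pick each interval compatible with the last pick.
Sorted by end: (0,5)  (1,6)  (6,7)  (7,8)  (9,10)  (8,14)  (14,15)  (14,17)  (17,19)
take (0,5); skip (1,6); take (6,7); take (7,8); take (9,10); take (14,15); take (17,19).
Selected 6 classes.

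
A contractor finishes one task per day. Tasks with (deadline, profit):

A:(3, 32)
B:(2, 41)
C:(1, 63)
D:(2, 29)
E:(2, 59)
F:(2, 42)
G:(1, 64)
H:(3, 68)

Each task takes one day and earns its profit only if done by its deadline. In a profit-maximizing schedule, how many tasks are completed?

3

Take jobs in profit order; each goes to the latest open slot no later than its deadline.
Profit order: H=68 G=64 C=63 E=59 F=42 B=41 A=32 D=29
Assign: H→slot 3, G→slot 1, C skipped, E→slot 2, F skipped, B skipped, A skipped, D skipped.
Slots: [1:G] [2:E] [3:H]
3 of 8 scheduled.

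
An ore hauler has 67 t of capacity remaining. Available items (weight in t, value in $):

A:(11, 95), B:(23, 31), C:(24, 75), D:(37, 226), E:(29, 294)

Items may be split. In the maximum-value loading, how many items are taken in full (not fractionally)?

2

Ratios (sorted): E 10.14, A 8.64, D 6.11, C 3.12, B 1.35
take E (29 @ 294); take A (11 @ 95); take 27/37 of D → 164.92. Capacity used 67/67.
2 item(s) taken whole; one partial (take 27/37 of D).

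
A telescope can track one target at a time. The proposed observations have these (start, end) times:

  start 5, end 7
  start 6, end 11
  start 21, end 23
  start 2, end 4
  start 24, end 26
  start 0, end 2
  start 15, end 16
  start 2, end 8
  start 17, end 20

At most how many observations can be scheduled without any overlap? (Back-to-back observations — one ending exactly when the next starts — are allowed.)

Sort by end time and greedily take each interval whose start is ≥ the last chosen end.
By end time: (0,2), (2,4), (5,7), (2,8), (6,11), (15,16), (17,20), (21,23), (24,26).
Pick (0,2); next start ≥ 2 → (2,4); next start ≥ 4 → (5,7); next start ≥ 7 → (15,16); next start ≥ 16 → (17,20); next start ≥ 20 → (21,23); next start ≥ 23 → (24,26).
Selected 7 observations.

7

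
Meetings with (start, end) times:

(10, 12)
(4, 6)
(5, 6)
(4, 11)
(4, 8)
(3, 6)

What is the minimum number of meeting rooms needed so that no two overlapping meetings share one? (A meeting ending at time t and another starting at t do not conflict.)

5

Events (time:±→running): 3:+→1 4:+→2 4:+→3 4:+→4 5:+→5 … peak 5.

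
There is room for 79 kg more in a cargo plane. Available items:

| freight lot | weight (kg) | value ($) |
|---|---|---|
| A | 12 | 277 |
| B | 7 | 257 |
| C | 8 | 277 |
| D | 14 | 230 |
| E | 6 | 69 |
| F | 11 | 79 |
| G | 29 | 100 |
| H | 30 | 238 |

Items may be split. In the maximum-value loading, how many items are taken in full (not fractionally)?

Greedy by value/weight ratio, highest first.
Order: B (257/7=36.71) > C (277/8=34.62) > A (277/12=23.08) > D (230/14=16.43) > E (69/6=11.50) > H (238/30=7.93) > F (79/11=7.18) > G (100/29=3.45)
Fill: take B (7 @ 257) → take C (8 @ 277) → take A (12 @ 277) → take D (14 @ 230) → take E (6 @ 69) → take H (30 @ 238) → take 2/11 of F → 14.36; 79/79 used.
6 item(s) taken whole; one partial (take 2/11 of F).

6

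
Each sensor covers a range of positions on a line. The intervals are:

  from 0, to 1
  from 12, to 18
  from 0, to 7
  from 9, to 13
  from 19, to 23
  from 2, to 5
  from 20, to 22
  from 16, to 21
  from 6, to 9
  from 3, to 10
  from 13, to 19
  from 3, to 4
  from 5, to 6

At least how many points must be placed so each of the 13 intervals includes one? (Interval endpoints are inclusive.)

5

Sort by right endpoint; whenever an interval is uncovered, place a point at its right end.
Sorted: [0,1] [3,4] [2,5] [5,6] [0,7] [6,9] [3,10] [9,13] [12,18] [13,19] [16,21] [20,22] [19,23]
{[0,1]} hit by 1; {[3,4],[2,5]} hit by 4; {[5,6],[0,7],[6,9],[3,10]} hit by 6; {[9,13],[12,18],[13,19]} hit by 13; {[16,21],[20,22],[19,23]} hit by 21.
Points: 1, 4, 6, 13, 21 (5 total).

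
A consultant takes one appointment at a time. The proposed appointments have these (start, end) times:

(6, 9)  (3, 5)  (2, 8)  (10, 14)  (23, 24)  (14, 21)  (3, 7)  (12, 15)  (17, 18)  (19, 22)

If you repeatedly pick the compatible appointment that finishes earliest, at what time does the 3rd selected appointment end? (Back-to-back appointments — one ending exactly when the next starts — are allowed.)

14

Greedy by earliest finish: after sorting by end time, pick each interval compatible with the last pick.
Sorted by end: (3,5)  (3,7)  (2,8)  (6,9)  (10,14)  (12,15)  (17,18)  (14,21)  (19,22)  (23,24)
take (3,5); take (6,9); take (10,14); take (17,18); take (19,22); take (23,24).
Selected: (3,5) (6,9) (10,14) (17,18) (19,22) (23,24)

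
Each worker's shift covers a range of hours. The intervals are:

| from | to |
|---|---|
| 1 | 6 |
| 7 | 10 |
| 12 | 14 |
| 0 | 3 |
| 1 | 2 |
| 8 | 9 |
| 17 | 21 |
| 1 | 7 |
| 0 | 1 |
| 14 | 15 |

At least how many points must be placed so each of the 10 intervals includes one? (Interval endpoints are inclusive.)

4

Sort by right endpoint; whenever an interval is uncovered, place a point at its right end.
Sorted: [0,1] [1,2] [0,3] [1,6] [1,7] [8,9] [7,10] [12,14] [14,15] [17,21]
{[0,1],[1,2],[0,3],[1,6],[1,7]} hit by 1; {[8,9],[7,10]} hit by 9; {[12,14],[14,15]} hit by 14; {[17,21]} hit by 21.
Points: 1, 9, 14, 21 (4 total).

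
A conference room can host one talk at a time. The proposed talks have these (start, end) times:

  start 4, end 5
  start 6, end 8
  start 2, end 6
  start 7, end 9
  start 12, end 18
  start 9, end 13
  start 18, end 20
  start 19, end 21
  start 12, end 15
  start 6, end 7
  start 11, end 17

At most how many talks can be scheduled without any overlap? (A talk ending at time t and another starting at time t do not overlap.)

5

Order by finish time; keep every interval that doesn't clash with the previous kept one.
Sorted by end: (4,5)  (2,6)  (6,7)  (6,8)  (7,9)  (9,13)  (12,15)  (11,17)  (12,18)  (18,20)  (19,21)
take (4,5); take (6,7); take (7,9); take (9,13); skip (11,17); take (18,20).
Selected 5 talks.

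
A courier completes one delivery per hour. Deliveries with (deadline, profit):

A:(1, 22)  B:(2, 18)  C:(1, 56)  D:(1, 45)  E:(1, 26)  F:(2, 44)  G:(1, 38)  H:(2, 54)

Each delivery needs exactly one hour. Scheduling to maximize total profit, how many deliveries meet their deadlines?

2

Sort by profit descending; place each in the latest free slot ≤ its deadline.
Profit order: C=56 H=54 D=45 F=44 G=38 E=26 A=22 B=18
Assign: C→slot 1, H→slot 2, D skipped, F skipped, G skipped, E skipped, A skipped, B skipped.
Slots: [1:C] [2:H]
2 of 8 scheduled.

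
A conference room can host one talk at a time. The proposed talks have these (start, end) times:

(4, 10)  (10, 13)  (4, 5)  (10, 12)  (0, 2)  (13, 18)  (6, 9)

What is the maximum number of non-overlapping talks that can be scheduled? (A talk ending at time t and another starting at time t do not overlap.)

5

By end time: (0,2), (4,5), (6,9), (4,10), (10,12), (10,13), (13,18).
Pick (0,2); next start ≥ 2 → (4,5); next start ≥ 5 → (6,9); next start ≥ 9 → (10,12); next start ≥ 12 → (13,18).
Selected 5 talks.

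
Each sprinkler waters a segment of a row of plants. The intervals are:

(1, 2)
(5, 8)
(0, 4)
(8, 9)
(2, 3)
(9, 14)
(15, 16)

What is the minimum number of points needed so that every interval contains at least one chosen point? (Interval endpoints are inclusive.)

4

Process intervals by earliest right end; each time one isn't hit yet, stab at its right endpoint.
Sorted: [1,2] [2,3] [0,4] [5,8] [8,9] [9,14] [15,16]
{[1,2],[2,3],[0,4]} hit by 2; {[5,8],[8,9]} hit by 8; {[9,14]} hit by 14; {[15,16]} hit by 16.
Points: 2, 8, 14, 16 (4 total).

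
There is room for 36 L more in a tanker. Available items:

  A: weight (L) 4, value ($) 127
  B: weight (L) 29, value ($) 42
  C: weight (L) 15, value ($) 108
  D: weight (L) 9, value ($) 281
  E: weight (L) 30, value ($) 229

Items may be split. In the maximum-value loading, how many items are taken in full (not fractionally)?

Order: A (127/4=31.75) > D (281/9=31.22) > E (229/30=7.63) > C (108/15=7.20) > B (42/29=1.45)
Fill: take A (4 @ 127) → take D (9 @ 281) → take 23/30 of E → 175.57; 36/36 used.
2 item(s) taken whole; one partial (take 23/30 of E).

2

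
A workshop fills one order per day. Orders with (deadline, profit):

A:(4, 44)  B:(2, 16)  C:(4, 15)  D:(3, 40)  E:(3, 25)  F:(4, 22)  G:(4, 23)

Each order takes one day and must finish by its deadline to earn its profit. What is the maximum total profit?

132

Sort by profit descending; place each in the latest free slot ≤ its deadline.
By profit: A(d4,44), D(d3,40), E(d3,25), G(d4,23), F(d4,22), B(d2,16), C(d4,15)
A→slot 4; D→slot 3; E→slot 2; G→slot 1; F skipped; B skipped; C skipped.
Profit = 23 + 25 + 40 + 44 = 132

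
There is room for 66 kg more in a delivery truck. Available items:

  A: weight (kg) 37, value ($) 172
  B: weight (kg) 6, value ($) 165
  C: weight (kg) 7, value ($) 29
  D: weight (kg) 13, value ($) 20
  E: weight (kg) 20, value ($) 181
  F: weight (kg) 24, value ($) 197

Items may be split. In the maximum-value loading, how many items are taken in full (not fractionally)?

3

Sort by value per unit weight and fill in that order.
Order: B (165/6=27.50) > E (181/20=9.05) > F (197/24=8.21) > A (172/37=4.65) > C (29/7=4.14) > D (20/13=1.54)
Fill: take B (6 @ 165) → take E (20 @ 181) → take F (24 @ 197) → take 16/37 of A → 74.38; 66/66 used.
3 item(s) taken whole; one partial (take 16/37 of A).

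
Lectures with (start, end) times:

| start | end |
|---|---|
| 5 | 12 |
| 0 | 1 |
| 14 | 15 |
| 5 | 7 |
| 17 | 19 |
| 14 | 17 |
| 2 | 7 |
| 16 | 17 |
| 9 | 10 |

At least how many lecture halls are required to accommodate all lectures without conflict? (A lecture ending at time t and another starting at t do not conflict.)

Events (time:±→running): 0:+→1 1:-→0 2:+→1 5:+→2 5:+→3 … peak 3.

3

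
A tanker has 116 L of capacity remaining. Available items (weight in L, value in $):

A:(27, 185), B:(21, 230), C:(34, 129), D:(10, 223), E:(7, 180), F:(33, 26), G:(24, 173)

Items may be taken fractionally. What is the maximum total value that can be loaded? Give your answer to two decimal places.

Ratios (sorted): E 25.71, D 22.30, B 10.95, G 7.21, A 6.85, C 3.79, F 0.79
take E (7 @ 180); take D (10 @ 223); take B (21 @ 230); take G (24 @ 173); take A (27 @ 185); take 27/34 of C → 102.44. Capacity used 116/116.
Total value = 1093.44

1093.44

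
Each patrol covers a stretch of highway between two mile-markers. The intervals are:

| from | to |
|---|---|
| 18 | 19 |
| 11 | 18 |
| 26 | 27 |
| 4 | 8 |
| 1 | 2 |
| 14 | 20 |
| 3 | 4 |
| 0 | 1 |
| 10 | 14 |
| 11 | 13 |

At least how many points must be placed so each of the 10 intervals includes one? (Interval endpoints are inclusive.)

Process intervals by earliest right end; each time one isn't hit yet, stab at its right endpoint.
By right end: [0,1]  [1,2]  [3,4]  [4,8]  [11,13]  [10,14]  [11,18]  [18,19]  [14,20]  [26,27]
[0,1] uncovered → point at 1; [3,4] uncovered → point at 4; [11,13] uncovered → point at 13; [18,19] uncovered → point at 19; [26,27] uncovered → point at 27.
Points: 1, 4, 13, 19, 27 (5 total).

5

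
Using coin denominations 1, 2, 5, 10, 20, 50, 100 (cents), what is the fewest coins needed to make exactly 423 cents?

7

Use the largest denomination that fits, subtract, and repeat.
423 = 4×100 + 1×20 + 1×2 + 1×1
Total coins = 4 + 1 + 1 + 1 = 7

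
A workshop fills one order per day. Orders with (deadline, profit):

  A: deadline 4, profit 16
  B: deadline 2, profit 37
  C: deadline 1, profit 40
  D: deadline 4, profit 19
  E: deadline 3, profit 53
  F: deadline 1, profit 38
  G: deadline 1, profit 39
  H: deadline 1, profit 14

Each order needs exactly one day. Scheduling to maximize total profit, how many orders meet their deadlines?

4

Sort by profit descending; place each in the latest free slot ≤ its deadline.
By profit: E(d3,53), C(d1,40), G(d1,39), F(d1,38), B(d2,37), D(d4,19), A(d4,16), H(d1,14)
E→slot 3; C→slot 1; G skipped; F skipped; B→slot 2; D→slot 4; A skipped; H skipped.
4 of 8 scheduled.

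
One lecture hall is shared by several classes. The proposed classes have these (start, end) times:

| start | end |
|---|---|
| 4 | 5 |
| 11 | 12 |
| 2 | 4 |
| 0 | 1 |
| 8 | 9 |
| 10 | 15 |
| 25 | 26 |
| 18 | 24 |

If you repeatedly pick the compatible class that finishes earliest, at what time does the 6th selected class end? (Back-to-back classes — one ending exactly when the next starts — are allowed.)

24

By end time: (0,1), (2,4), (4,5), (8,9), (11,12), (10,15), (18,24), (25,26).
Pick (0,1); next start ≥ 1 → (2,4); next start ≥ 4 → (4,5); next start ≥ 5 → (8,9); next start ≥ 9 → (11,12); next start ≥ 12 → (18,24); next start ≥ 24 → (25,26).
Selected: (0,1) (2,4) (4,5) (8,9) (11,12) (18,24) (25,26)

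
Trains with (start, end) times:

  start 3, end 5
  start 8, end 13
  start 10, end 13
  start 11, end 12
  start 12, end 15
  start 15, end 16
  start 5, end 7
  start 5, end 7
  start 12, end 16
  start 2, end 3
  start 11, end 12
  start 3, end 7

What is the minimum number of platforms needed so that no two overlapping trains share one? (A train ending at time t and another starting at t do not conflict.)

Count concurrent intervals with a sweep; the peak is the room count.
Events (time:±→running): 2:+→1 3:-→0 3:+→1 3:+→2 5:-→1 5:+→2 5:+→3 7:-→2 7:-→1 7:-→0 8:+→1 10:+→2 11:+→3 11:+→4 … peak 4.

4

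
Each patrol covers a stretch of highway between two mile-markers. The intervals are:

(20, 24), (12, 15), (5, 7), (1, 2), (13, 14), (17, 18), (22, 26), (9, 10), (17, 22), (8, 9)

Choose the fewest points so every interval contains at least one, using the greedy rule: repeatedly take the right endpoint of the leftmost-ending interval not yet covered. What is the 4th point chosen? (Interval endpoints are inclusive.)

14

Process intervals by earliest right end; each time one isn't hit yet, stab at its right endpoint.
Sorted: [1,2] [5,7] [8,9] [9,10] [13,14] [12,15] [17,18] [17,22] [20,24] [22,26]
{[1,2]} hit by 2; {[5,7]} hit by 7; {[8,9],[9,10]} hit by 9; {[13,14],[12,15]} hit by 14; {[17,18],[17,22]} hit by 18; {[20,24],[22,26]} hit by 24.
Points: 2, 7, 9, 14, 18, 24 (6 total).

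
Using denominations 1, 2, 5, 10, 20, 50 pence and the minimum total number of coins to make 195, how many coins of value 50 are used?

3

195 = 3×50 + 2×20 + 1×5
Count of 50: 3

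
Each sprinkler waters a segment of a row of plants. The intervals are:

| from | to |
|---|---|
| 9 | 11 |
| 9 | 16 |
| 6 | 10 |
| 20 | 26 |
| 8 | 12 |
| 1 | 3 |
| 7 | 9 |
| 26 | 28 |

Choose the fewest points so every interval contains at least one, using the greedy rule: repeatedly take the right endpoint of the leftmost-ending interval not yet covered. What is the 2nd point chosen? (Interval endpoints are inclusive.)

9

By right end: [1,3]  [7,9]  [6,10]  [9,11]  [8,12]  [9,16]  [20,26]  [26,28]
[1,3] uncovered → point at 3; [7,9] uncovered → point at 9; [20,26] uncovered → point at 26.
Points: 3, 9, 26 (3 total).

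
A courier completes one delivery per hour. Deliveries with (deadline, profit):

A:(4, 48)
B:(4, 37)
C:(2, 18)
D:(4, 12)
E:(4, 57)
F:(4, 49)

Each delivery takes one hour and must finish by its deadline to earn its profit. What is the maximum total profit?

Take jobs in profit order; each goes to the latest open slot no later than its deadline.
By profit: E(d4,57), F(d4,49), A(d4,48), B(d4,37), C(d2,18), D(d4,12)
E→slot 4; F→slot 3; A→slot 2; B→slot 1; C skipped; D skipped.
Profit = 37 + 48 + 49 + 57 = 191

191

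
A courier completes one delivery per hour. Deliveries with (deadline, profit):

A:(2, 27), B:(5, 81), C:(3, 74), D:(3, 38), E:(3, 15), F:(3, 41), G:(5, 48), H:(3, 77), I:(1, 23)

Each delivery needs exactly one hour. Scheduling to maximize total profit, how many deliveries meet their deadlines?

5

By profit: B(d5,81), H(d3,77), C(d3,74), G(d5,48), F(d3,41), D(d3,38), A(d2,27), I(d1,23), E(d3,15)
B→slot 5; H→slot 3; C→slot 2; G→slot 4; F→slot 1; D skipped; A skipped; I skipped; E skipped.
5 of 9 scheduled.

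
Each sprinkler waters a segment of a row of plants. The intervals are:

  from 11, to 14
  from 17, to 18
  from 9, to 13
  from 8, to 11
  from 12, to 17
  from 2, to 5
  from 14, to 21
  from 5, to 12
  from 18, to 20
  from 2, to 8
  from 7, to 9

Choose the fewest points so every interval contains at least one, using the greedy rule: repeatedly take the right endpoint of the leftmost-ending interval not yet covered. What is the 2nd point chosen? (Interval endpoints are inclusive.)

Sort by right endpoint; whenever an interval is uncovered, place a point at its right end.
Sorted: [2,5] [2,8] [7,9] [8,11] [5,12] [9,13] [11,14] [12,17] [17,18] [18,20] [14,21]
{[2,5],[2,8]} hit by 5; {[7,9],[8,11],[5,12],[9,13]} hit by 9; {[11,14],[12,17]} hit by 14; {[17,18],[18,20],[14,21]} hit by 18.
Points: 5, 9, 14, 18 (4 total).

9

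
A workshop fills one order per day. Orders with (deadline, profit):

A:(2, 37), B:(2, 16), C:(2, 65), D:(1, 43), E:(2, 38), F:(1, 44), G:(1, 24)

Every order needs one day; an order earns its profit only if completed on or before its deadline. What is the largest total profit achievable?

Sort by profit descending; place each in the latest free slot ≤ its deadline.
Profit order: C=65 F=44 D=43 E=38 A=37 G=24 B=16
Assign: C→slot 2, F→slot 1, D skipped, E skipped, A skipped, G skipped, B skipped.
Slots: [1:F] [2:C]
Profit = 44 + 65 = 109

109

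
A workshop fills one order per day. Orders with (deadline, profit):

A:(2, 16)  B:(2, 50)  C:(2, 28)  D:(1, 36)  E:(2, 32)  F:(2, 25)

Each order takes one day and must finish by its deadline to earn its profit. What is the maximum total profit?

86

Sort by profit descending; place each in the latest free slot ≤ its deadline.
By profit: B(d2,50), D(d1,36), E(d2,32), C(d2,28), F(d2,25), A(d2,16)
B→slot 2; D→slot 1; E skipped; C skipped; F skipped; A skipped.
Profit = 36 + 50 = 86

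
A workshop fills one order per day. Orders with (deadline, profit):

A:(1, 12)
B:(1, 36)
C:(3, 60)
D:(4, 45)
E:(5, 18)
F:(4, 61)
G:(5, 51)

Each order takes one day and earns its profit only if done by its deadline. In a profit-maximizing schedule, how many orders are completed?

5

Take jobs in profit order; each goes to the latest open slot no later than its deadline.
Profit order: F=61 C=60 G=51 D=45 B=36 E=18 A=12
Assign: F→slot 4, C→slot 3, G→slot 5, D→slot 2, B→slot 1, E skipped, A skipped.
Slots: [1:B] [2:D] [3:C] [4:F] [5:G]
5 of 7 scheduled.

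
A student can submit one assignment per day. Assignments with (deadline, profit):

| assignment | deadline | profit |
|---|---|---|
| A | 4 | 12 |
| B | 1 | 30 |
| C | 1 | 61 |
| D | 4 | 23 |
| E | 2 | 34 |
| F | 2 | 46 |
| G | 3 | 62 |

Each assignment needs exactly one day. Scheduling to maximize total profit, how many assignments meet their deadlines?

Take jobs in profit order; each goes to the latest open slot no later than its deadline.
By profit: G(d3,62), C(d1,61), F(d2,46), E(d2,34), B(d1,30), D(d4,23), A(d4,12)
G→slot 3; C→slot 1; F→slot 2; E skipped; B skipped; D→slot 4; A skipped.
4 of 7 scheduled.

4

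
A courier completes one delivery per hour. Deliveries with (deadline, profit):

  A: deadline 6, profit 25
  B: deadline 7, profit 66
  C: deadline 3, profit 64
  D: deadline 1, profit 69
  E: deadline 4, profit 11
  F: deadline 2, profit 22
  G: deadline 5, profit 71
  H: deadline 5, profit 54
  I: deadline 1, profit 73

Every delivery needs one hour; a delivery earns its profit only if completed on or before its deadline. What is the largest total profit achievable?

375

By profit: I(d1,73), G(d5,71), D(d1,69), B(d7,66), C(d3,64), H(d5,54), A(d6,25), F(d2,22), E(d4,11)
I→slot 1; G→slot 5; D skipped; B→slot 7; C→slot 3; H→slot 4; A→slot 6; F→slot 2; E skipped.
Profit = 73 + 22 + 64 + 54 + 71 + 25 + 66 = 375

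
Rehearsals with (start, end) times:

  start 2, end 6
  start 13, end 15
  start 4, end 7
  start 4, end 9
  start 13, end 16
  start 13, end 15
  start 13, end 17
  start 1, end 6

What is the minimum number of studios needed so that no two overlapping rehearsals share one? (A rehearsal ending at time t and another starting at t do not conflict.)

4

starts: [1, 2, 4, 4, 13, 13, 13, 13]
ends:   [6, 6, 7, 9, 15, 15, 16, 17]
s1→1 s2→2 s4→3 s4→4  — peak 4.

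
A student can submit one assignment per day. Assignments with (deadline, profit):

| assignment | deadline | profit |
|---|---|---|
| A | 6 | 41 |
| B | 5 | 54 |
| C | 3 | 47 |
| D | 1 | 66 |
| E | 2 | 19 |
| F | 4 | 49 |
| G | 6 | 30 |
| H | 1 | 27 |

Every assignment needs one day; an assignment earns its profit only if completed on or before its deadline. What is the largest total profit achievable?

Profit order: D=66 B=54 F=49 C=47 A=41 G=30 H=27 E=19
Assign: D→slot 1, B→slot 5, F→slot 4, C→slot 3, A→slot 6, G→slot 2, H skipped, E skipped.
Slots: [1:D] [2:G] [3:C] [4:F] [5:B] [6:A]
Profit = 66 + 30 + 47 + 49 + 54 + 41 = 287

287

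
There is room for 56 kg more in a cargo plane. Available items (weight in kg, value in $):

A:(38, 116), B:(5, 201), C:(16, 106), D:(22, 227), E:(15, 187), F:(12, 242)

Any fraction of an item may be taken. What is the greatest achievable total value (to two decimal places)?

Ratios (sorted): B 40.20, F 20.17, E 12.47, D 10.32, C 6.62, A 3.05
take B (5 @ 201); take F (12 @ 242); take E (15 @ 187); take D (22 @ 227); take 2/16 of C → 13.25. Capacity used 56/56.
Total value = 870.25

870.25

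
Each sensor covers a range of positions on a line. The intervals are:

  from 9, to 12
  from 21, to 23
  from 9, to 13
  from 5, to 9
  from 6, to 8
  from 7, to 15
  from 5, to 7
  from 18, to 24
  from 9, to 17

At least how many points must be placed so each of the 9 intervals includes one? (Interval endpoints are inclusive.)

Sort by right endpoint; whenever an interval is uncovered, place a point at its right end.
Sorted: [5,7] [6,8] [5,9] [9,12] [9,13] [7,15] [9,17] [21,23] [18,24]
{[5,7],[6,8],[5,9]} hit by 7; {[9,12],[9,13],[7,15],[9,17]} hit by 12; {[21,23],[18,24]} hit by 23.
Points: 7, 12, 23 (3 total).

3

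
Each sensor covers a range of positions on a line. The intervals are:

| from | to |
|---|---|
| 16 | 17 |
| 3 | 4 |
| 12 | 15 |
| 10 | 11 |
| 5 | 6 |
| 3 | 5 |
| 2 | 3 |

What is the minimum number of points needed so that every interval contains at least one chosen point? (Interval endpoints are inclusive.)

5

By right end: [2,3]  [3,4]  [3,5]  [5,6]  [10,11]  [12,15]  [16,17]
[2,3] uncovered → point at 3; [5,6] uncovered → point at 6; [10,11] uncovered → point at 11; [12,15] uncovered → point at 15; [16,17] uncovered → point at 17.
Points: 3, 6, 11, 15, 17 (5 total).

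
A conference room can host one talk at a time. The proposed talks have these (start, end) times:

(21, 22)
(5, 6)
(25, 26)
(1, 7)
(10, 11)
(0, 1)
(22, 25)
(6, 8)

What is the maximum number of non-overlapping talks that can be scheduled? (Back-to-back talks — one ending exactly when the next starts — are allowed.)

Greedy by earliest finish: after sorting by end time, pick each interval compatible with the last pick.
By end time: (0,1), (5,6), (1,7), (6,8), (10,11), (21,22), (22,25), (25,26).
Pick (0,1); next start ≥ 1 → (5,6); next start ≥ 6 → (6,8); next start ≥ 8 → (10,11); next start ≥ 11 → (21,22); next start ≥ 22 → (22,25); next start ≥ 25 → (25,26).
Selected 7 talks.

7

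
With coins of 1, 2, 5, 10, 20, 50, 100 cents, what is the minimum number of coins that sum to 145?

145 − 1×100→45 − 2×20→5 − 1×5→0
Total coins = 1 + 2 + 1 = 4

4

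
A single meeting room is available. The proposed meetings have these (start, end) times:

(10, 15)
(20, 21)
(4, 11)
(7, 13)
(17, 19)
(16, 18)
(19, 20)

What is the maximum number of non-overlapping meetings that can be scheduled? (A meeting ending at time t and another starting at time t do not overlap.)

4

Order by finish time; keep every interval that doesn't clash with the previous kept one.
Sorted by end: (4,11)  (7,13)  (10,15)  (16,18)  (17,19)  (19,20)  (20,21)
take (4,11); take (16,18); skip (17,19); take (19,20); take (20,21).
Selected 4 meetings.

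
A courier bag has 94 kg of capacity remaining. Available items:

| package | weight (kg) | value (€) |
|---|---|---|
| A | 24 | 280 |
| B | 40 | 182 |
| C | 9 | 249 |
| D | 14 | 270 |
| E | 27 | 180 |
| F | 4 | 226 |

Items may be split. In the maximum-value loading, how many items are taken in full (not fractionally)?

5

Greedy by value/weight ratio, highest first.
Ratios (sorted): F 56.50, C 27.67, D 19.29, A 11.67, E 6.67, B 4.55
take F (4 @ 226); take C (9 @ 249); take D (14 @ 270); take A (24 @ 280); take E (27 @ 180); take 16/40 of B → 72.80. Capacity used 94/94.
5 item(s) taken whole; one partial (take 16/40 of B).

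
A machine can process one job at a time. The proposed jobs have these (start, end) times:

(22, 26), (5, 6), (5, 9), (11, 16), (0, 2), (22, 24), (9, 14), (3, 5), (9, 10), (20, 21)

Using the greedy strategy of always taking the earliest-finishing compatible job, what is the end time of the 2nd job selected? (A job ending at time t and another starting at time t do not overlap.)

5

By end time: (0,2), (3,5), (5,6), (5,9), (9,10), (9,14), (11,16), (20,21), (22,24), (22,26).
Pick (0,2); next start ≥ 2 → (3,5); next start ≥ 5 → (5,6); next start ≥ 6 → (9,10); next start ≥ 10 → (11,16); next start ≥ 16 → (20,21); next start ≥ 21 → (22,24).
Selected: (0,2) (3,5) (5,6) (9,10) (11,16) (20,21) (22,24)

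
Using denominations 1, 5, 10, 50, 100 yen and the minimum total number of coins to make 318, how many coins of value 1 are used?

318 = 3×100 + 1×10 + 1×5 + 3×1
Count of 1: 3

3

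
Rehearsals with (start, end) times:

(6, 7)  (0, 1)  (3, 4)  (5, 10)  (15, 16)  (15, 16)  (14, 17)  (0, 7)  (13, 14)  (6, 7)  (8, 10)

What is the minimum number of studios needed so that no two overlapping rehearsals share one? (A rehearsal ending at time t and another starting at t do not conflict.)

4

Events (time:±→running): 0:+→1 0:+→2 1:-→1 3:+→2 4:-→1 5:+→2 6:+→3 6:+→4 … peak 4.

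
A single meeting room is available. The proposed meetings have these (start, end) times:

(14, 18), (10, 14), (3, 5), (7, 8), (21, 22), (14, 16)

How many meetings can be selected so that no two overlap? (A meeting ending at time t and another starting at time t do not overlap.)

5

Sort by end time and greedily take each interval whose start is ≥ the last chosen end.
Sorted by end: (3,5)  (7,8)  (10,14)  (14,16)  (14,18)  (21,22)
take (3,5); take (7,8); take (10,14); take (14,16); take (21,22).
Selected 5 meetings.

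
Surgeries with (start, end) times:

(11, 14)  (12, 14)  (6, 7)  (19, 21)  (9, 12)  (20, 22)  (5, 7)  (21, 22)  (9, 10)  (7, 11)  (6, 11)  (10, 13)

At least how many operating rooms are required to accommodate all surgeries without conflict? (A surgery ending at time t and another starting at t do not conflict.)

4

Count concurrent intervals with a sweep; the peak is the room count.
Events (time:±→running): 5:+→1 6:+→2 6:+→3 7:-→2 7:-→1 7:+→2 9:+→3 9:+→4 … peak 4.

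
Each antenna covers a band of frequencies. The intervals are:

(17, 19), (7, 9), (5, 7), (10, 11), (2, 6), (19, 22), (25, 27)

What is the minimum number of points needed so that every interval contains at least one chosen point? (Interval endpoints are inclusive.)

Process intervals by earliest right end; each time one isn't hit yet, stab at its right endpoint.
Sorted: [2,6] [5,7] [7,9] [10,11] [17,19] [19,22] [25,27]
{[2,6],[5,7]} hit by 6; {[7,9]} hit by 9; {[10,11]} hit by 11; {[17,19],[19,22]} hit by 19; {[25,27]} hit by 27.
Points: 6, 9, 11, 19, 27 (5 total).

5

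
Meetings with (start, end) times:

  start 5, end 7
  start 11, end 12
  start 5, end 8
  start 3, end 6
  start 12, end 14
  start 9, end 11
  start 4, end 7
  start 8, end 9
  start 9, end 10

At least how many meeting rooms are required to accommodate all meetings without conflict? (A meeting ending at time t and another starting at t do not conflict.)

Events (time:±→running): 3:+→1 4:+→2 5:+→3 5:+→4 … peak 4.

4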